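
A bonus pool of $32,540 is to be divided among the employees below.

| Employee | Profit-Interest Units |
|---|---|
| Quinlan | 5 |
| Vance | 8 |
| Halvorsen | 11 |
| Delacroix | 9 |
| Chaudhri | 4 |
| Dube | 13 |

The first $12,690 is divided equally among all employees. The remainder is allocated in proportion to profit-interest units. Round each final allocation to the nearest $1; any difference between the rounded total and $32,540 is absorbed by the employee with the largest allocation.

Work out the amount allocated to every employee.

Quinlan: $4,100 | Vance: $5,291 | Halvorsen: $6,482 | Delacroix: $5,688 | Chaudhri: $3,703 | Dube: $7,276

First tranche $12,690 split equally: $2,115 each.
Remainder $19,850 by profit-interest units (total 50): Quinlan 1,985.00 → $1,985; Vance 3,176.00 → $3,176; Halvorsen 4,367.00 → $4,367; Delacroix 3,573.00 → $3,573; Chaudhri 1,588.00 → $1,588; Dube 5,161.00 → $5,161.
Totals: Quinlan $2,115 + $1,985 = $4,100; Vance $2,115 + $3,176 = $5,291; Halvorsen $2,115 + $4,367 = $6,482; Delacroix $2,115 + $3,573 = $5,688; Chaudhri $2,115 + $1,588 = $3,703; Dube $2,115 + $5,161 = $7,276.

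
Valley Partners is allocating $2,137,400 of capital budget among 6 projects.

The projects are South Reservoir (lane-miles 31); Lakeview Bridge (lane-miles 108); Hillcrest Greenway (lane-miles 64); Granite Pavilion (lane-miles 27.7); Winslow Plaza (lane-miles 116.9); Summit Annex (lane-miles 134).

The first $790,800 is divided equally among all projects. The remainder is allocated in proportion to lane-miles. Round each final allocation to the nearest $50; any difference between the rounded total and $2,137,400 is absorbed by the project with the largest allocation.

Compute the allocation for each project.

Equal tier: $790,800 ÷ 6 = $131,800 apiece.
Remainder $1,346,600 by lane-miles (total 481.6): South Reservoir 86,678.99 → $86,700; Lakeview Bridge 301,978.41 → $302,000; Hillcrest Greenway 178,950.17 → $178,950; Granite Pavilion 77,451.87 → $77,450; Winslow Plaza 326,863.66 → $326,850; Summit Annex 374,676.91 → $374,700.
Rounding difference −$50 on remainder applied to Summit Annex.
Totals: South Reservoir $131,800 + $86,700 = $218,500; Lakeview Bridge $131,800 + $302,000 = $433,800; Hillcrest Greenway $131,800 + $178,950 = $310,750; Granite Pavilion $131,800 + $77,450 = $209,250; Winslow Plaza $131,800 + $326,850 = $458,650; Summit Annex $131,800 + $374,650 = $506,450.

South Reservoir: $218,500 | Lakeview Bridge: $433,800 | Hillcrest Greenway: $310,750 | Granite Pavilion: $209,250 | Winslow Plaza: $458,650 | Summit Annex: $506,450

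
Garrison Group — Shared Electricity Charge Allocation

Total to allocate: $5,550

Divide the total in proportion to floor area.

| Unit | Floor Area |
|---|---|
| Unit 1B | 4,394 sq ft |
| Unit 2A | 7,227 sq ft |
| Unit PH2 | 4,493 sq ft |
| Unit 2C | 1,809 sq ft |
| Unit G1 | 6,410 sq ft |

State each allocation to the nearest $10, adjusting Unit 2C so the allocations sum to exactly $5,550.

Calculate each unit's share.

Unit 1B: $1,000 · Unit 2A: $1,650 · Unit PH2: $1,020 · Unit 2C: $420 · Unit G1: $1,460

Total floor area = 24,333.
Proportional shares: Unit 1B 4,394/24,333 × $5,550 = 1,002.21; Unit 2A 7,227/24,333 × $5,550 = 1,648.37; Unit PH2 4,493/24,333 × $5,550 = 1,024.79; Unit 2C 1,809/24,333 × $5,550 = 412.61; Unit G1 6,410/24,333 × $5,550 = 1,462.03.
At nearest $10: Unit 1B $1,000; Unit 2A $1,650; Unit PH2 $1,020; Unit 2C $410; Unit G1 $1,460. Sum = $5,540.
Difference $5,550 − $5,540 = +$10 applied to Unit 2C: Unit 2C becomes $420.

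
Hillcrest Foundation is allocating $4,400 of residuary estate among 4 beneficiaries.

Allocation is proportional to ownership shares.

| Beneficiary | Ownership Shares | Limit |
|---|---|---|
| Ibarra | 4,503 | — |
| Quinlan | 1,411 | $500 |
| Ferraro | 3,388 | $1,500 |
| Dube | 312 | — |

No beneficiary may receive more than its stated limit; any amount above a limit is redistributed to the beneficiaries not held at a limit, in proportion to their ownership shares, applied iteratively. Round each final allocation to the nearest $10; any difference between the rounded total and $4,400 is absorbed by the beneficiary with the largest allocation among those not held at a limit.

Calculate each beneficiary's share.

Total ownership shares = 9,614.
Proportional shares (ignoring caps): Ibarra 2,060.87; Quinlan 645.77; Ferraro 1,550.57; Dube 142.79.
Held at cap: Quinlan ($500), Ferraro ($1,500); remaining pool $2,400 reallocated over remaining ownership shares 4,815.
Redistributed shares: Ibarra 2,244.49 → $2,240; Dube 155.51 → $160.

Ibarra: $2,240; Quinlan: $500; Ferraro: $1,500; Dube: $160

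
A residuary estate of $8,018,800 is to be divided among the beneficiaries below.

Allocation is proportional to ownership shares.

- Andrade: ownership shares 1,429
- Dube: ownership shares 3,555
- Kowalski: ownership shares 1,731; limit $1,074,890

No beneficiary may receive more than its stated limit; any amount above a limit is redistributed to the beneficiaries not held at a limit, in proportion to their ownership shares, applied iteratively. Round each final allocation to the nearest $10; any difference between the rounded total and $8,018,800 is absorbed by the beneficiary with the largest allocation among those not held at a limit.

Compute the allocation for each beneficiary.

Andrade: $1,990,940 · Dube: $4,952,970 · Kowalski: $1,074,890

Ownership shares total: 6,715.
Pro-rata shares before constraints: Andrade 1,706,457.96; Dube 4,245,247.06; Kowalski 2,067,094.98.
Held at cap: Kowalski ($1,074,890); residual $6,943,910 reallocated over remaining ownership shares 4,984.
Redistributed shares: Andrade 1,990,940.49 → $1,990,940; Dube 4,952,969.51 → $4,952,970.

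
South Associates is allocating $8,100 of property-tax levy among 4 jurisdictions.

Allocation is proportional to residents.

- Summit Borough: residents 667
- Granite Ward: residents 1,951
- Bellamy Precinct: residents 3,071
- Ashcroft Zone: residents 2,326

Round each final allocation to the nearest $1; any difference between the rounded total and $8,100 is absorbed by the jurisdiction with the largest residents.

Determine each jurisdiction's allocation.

Residents total: 8,015.
Raw shares: Summit Borough 667/8,015 × $8,100 = 674.07; Granite Ward 1,951/8,015 × $8,100 = 1,971.69; Bellamy Precinct 3,071/8,015 × $8,100 = 3,103.57; Ashcroft Zone 2,326/8,015 × $8,100 = 2,350.67.
After rounding ($1): Summit Borough $674; Granite Ward $1,972; Bellamy Precinct $3,104; Ashcroft Zone $2,351. Sum = $8,101.
Difference $8,100 − $8,101 = −$1 applied to largest residents (Bellamy Precinct): Bellamy Precinct becomes $3,103.

Summit Borough: $674; Granite Ward: $1,972; Bellamy Precinct: $3,103; Ashcroft Zone: $2,351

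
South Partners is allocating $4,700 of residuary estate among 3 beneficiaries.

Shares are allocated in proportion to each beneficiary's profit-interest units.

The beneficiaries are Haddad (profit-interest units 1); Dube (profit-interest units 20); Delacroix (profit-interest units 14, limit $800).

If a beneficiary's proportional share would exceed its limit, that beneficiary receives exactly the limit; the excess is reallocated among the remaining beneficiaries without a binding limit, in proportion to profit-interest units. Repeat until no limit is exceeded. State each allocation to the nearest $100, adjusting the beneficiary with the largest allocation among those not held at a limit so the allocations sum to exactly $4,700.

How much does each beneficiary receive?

Total profit-interest units = 35.
Proportional shares (ignoring caps): Haddad 134.29; Dube 2,685.71; Delacroix 1,880.00.
Held at cap: Delacroix ($800); residual $3,900 reallocated over remaining profit-interest units 21.
Remaining shares: Haddad 185.71 → $200; Dube 3,714.29 → $3,700.

Haddad: $200 | Dube: $3,700 | Delacroix: $800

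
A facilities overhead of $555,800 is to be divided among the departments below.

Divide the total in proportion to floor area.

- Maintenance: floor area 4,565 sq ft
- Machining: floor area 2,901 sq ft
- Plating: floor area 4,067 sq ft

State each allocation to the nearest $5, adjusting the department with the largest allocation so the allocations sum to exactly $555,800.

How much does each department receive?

Sum of floor area: 11,533.
Pro-rata amounts: Maintenance 4,565/11,533 × $555,800 = 219,997.14; Machining 2,901/11,533 × $555,800 = 139,805.41; Plating 4,067/11,533 × $555,800 = 195,997.45.
At nearest $5: Maintenance $219,995; Machining $139,805; Plating $195,995. Sum = $555,795.
Difference $555,800 − $555,795 = +$5 applied to largest allocation (Maintenance): Maintenance becomes $220,000.

Maintenance: $220,000; Machining: $139,805; Plating: $195,995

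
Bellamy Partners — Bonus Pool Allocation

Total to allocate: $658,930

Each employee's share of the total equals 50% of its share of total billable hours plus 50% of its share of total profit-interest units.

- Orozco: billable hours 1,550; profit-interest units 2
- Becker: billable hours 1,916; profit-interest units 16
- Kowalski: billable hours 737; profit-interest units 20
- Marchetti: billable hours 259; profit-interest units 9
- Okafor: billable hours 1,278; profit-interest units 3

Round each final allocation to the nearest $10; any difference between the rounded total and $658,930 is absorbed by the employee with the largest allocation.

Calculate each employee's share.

Orozco: $102,150 | Becker: $215,400 | Kowalski: $174,090 | Marchetti: $74,170 | Okafor: $93,120

Totals — billable hours 5,740, profit-interest units 50.
Composite weights (50% billable hours + 50% profit-interest units): Orozco 0.1550; Becker 0.3269; Kowalski 0.2642; Marchetti 0.1126; Okafor 0.1413.
Unrounded shares: Orozco 102,145.63; Becker 215,403.53; Kowalski 174,088.39; Marchetti 74,169.80; Okafor 93,122.65.
At nearest $10: Orozco $102,150; Becker $215,400; Kowalski $174,090; Marchetti $74,170; Okafor $93,120. Sum = $658,930.
No rounding difference to absorb.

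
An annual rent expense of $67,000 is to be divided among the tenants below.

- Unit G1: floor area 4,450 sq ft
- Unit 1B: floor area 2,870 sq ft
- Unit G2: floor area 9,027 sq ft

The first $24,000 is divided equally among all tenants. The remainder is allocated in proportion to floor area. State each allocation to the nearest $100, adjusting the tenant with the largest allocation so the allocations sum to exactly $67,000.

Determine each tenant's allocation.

Unit G1: $19,700 | Unit 1B: $15,500 | Unit G2: $31,800

First tranche $24,000 split equally: $8,000 each.
Remainder $43,000 by floor area (total 16,347): Unit G1 11,705.51 → $11,700; Unit 1B 7,549.40 → $7,500; Unit G2 23,745.09 → $23,700.
Rounding difference +$100 on remainder applied to Unit G2.
Totals: Unit G1 $8,000 + $11,700 = $19,700; Unit 1B $8,000 + $7,500 = $15,500; Unit G2 $8,000 + $23,800 = $31,800.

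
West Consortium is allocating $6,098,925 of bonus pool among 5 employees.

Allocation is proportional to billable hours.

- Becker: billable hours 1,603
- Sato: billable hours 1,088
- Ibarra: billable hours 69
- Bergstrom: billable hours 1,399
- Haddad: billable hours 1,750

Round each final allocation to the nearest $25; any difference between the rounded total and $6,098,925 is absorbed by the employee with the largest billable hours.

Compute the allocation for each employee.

Becker: $1,654,525 · Sato: $1,122,975 · Ibarra: $71,225 · Bergstrom: $1,443,975 · Haddad: $1,806,225

Billable hours total: 5,909.
Proportional shares: Becker 1,603/5,909 × $6,098,925 = 1,654,523.06; Sato 1,088/5,909 × $6,098,925 = 1,122,970.11; Ibarra 69/5,909 × $6,098,925 = 71,217.77; Bergstrom 1,399/5,909 × $6,098,925 = 1,443,966.17; Haddad 1,750/5,909 × $6,098,925 = 1,806,247.88.
After rounding ($25): Becker $1,654,525; Sato $1,122,975; Ibarra $71,225; Bergstrom $1,443,975; Haddad $1,806,250. Sum = $6,098,950.
Difference $6,098,925 − $6,098,950 = −$25 applied to largest billable hours (Haddad): Haddad becomes $1,806,225.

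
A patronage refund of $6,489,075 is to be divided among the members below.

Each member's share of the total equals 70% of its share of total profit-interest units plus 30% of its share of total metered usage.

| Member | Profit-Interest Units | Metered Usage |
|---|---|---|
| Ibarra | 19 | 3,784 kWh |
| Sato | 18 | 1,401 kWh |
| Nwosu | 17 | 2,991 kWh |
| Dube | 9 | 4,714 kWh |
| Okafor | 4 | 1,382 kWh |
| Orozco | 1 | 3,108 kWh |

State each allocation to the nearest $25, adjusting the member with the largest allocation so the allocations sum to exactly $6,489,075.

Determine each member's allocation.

Profit-interest units total 68; metered usage total 17,380.
Combined weights (70% profit-interest units + 30% metered usage): Ibarra 0.2609; Sato 0.2095; Nwosu 0.2266; Dube 0.1740; Okafor 0.0650; Orozco 0.0639.
Unrounded shares: Ibarra 1,693,030.11; Sato 1,359,312.53; Nwosu 1,470,608.09; Dube 1,129,205.79; Okafor 421,994.13; Orozco 414,924.36.
After rounding ($25): Ibarra $1,693,025; Sato $1,359,325; Nwosu $1,470,600; Dube $1,129,200; Okafor $422,000; Orozco $414,925. Sum = $6,489,075.
Rounded total matches; no reconciliation needed.

Ibarra: $1,693,025 · Sato: $1,359,325 · Nwosu: $1,470,600 · Dube: $1,129,200 · Okafor: $422,000 · Orozco: $414,925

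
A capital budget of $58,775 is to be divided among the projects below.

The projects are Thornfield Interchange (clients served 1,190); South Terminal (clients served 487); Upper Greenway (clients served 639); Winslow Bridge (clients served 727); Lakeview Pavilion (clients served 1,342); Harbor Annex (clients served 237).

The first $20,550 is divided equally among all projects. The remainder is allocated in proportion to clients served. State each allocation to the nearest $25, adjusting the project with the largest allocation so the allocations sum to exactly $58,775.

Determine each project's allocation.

Thornfield Interchange: $13,275 | South Terminal: $7,450 | Upper Greenway: $8,700 | Winslow Bridge: $9,425 | Lakeview Pavilion: $14,550 | Harbor Annex: $5,375

Equal tier: $20,550 ÷ 6 = $3,425 apiece.
Remainder $38,225 by clients served (total 4,622): Thornfield Interchange 9,841.57 → $9,850; South Terminal 4,027.60 → $4,025; Upper Greenway 5,284.68 → $5,275; Winslow Bridge 6,012.46 → $6,000; Lakeview Pavilion 11,098.65 → $11,100; Harbor Annex 1,960.04 → $1,950.
Rounding difference +$25 on remainder applied to Lakeview Pavilion.
Totals: Thornfield Interchange $3,425 + $9,850 = $13,275; South Terminal $3,425 + $4,025 = $7,450; Upper Greenway $3,425 + $5,275 = $8,700; Winslow Bridge $3,425 + $6,000 = $9,425; Lakeview Pavilion $3,425 + $11,125 = $14,550; Harbor Annex $3,425 + $1,950 = $5,375.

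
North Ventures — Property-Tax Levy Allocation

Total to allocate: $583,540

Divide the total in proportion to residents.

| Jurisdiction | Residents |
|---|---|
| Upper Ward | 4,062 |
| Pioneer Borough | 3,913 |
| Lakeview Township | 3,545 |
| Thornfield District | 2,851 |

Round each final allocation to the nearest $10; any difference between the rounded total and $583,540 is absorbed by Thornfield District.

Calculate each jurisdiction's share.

Upper Ward: $164,940; Pioneer Borough: $158,890; Lakeview Township: $143,950; Thornfield District: $115,760

Residents total: 14,371.
Pro-rata amounts: Upper Ward 4,062/14,371 × $583,540 = 164,939.08; Pioneer Borough 3,913/14,371 × $583,540 = 158,888.87; Lakeview Township 3,545/14,371 × $583,540 = 143,946.09; Thornfield District 2,851/14,371 × $583,540 = 115,765.96.
Rounded to nearest $10: Upper Ward $164,940; Pioneer Borough $158,890; Lakeview Township $143,950; Thornfield District $115,770. Sum = $583,550.
Difference $583,540 − $583,550 = −$10 applied to Thornfield District: Thornfield District becomes $115,760.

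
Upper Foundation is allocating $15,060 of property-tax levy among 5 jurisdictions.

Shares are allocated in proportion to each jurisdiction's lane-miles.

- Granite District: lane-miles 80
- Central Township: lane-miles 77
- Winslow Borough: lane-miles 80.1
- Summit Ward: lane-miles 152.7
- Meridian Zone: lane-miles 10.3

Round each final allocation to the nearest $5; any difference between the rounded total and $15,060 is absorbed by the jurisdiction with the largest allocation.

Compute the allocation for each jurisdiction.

Granite District: $3,010 | Central Township: $2,900 | Winslow Borough: $3,015 | Summit Ward: $5,745 | Meridian Zone: $390

Combined lane-miles = 400.1.
Raw shares: Granite District 80/400.1 × $15,060 = 3,011.25; Central Township 77/400.1 × $15,060 = 2,898.33; Winslow Borough 80.1/400.1 × $15,060 = 3,015.01; Summit Ward 152.7/400.1 × $15,060 = 5,747.72; Meridian Zone 10.3/400.1 × $15,060 = 387.70.
At nearest $5: Granite District $3,010; Central Township $2,900; Winslow Borough $3,015; Summit Ward $5,750; Meridian Zone $390. Sum = $15,065.
Difference $15,060 − $15,065 = −$5 applied to largest allocation (Summit Ward): Summit Ward becomes $5,745.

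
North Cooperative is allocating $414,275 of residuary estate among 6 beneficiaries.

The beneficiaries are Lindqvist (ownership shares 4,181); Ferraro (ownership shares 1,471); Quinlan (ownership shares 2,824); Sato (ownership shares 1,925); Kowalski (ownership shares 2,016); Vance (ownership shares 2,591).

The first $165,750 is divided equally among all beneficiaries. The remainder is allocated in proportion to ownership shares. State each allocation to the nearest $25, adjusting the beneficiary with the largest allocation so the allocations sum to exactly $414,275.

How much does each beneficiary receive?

Equal tier: $165,750 ÷ 6 = $27,625 apiece.
Remainder $248,525 by ownership shares (total 15,008): Lindqvist 69,235.28 → $69,225; Ferraro 24,359.03 → $24,350; Quinlan 46,764.03 → $46,775; Sato 31,877.04 → $31,875; Kowalski 33,383.96 → $33,375; Vance 42,905.67 → $42,900.
Rounding difference +$25 on remainder applied to Lindqvist.
Totals: Lindqvist $27,625 + $69,250 = $96,875; Ferraro $27,625 + $24,350 = $51,975; Quinlan $27,625 + $46,775 = $74,400; Sato $27,625 + $31,875 = $59,500; Kowalski $27,625 + $33,375 = $61,000; Vance $27,625 + $42,900 = $70,525.

Lindqvist: $96,875 · Ferraro: $51,975 · Quinlan: $74,400 · Sato: $59,500 · Kowalski: $61,000 · Vance: $70,525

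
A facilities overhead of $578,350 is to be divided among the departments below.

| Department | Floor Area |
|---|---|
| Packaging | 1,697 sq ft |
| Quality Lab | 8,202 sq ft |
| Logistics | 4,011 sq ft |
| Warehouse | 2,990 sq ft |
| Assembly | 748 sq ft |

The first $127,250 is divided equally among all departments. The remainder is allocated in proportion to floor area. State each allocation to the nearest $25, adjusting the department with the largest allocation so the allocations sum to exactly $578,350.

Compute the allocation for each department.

First tranche $127,250 split equally: $25,450 each.
Remainder $451,100 by floor area (total 17,648): Packaging 43,376.97 → $43,375; Quality Lab 209,651.08 → $209,650; Logistics 102,525.05 → $102,525; Warehouse 76,427.30 → $76,425; Assembly 19,119.61 → $19,125.
Totals: Packaging $25,450 + $43,375 = $68,825; Quality Lab $25,450 + $209,650 = $235,100; Logistics $25,450 + $102,525 = $127,975; Warehouse $25,450 + $76,425 = $101,875; Assembly $25,450 + $19,125 = $44,575.

Packaging: $68,825 · Quality Lab: $235,100 · Logistics: $127,975 · Warehouse: $101,875 · Assembly: $44,575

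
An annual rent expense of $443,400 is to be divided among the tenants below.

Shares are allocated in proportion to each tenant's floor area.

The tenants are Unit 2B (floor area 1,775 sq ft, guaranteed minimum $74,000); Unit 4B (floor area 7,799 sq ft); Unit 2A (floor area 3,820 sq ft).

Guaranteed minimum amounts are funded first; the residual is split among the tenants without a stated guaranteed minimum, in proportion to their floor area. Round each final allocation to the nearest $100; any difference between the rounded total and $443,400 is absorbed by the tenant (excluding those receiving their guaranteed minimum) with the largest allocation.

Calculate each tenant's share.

Unit 2B: $74,000; Unit 4B: $248,000; Unit 2A: $121,400

Guaranteed amounts: Unit 2B $74,000. Balance $369,400.
Balance split over remaining floor area 11,619: Unit 4B 247,951.68 → $248,000; Unit 2A 121,448.32 → $121,400.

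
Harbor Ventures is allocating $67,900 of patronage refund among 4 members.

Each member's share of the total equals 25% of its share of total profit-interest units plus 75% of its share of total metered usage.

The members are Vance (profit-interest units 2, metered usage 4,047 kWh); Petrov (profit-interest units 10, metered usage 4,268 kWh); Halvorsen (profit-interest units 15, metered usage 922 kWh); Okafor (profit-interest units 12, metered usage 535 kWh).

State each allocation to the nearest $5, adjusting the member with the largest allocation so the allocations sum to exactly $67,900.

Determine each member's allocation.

Vance: $21,960 | Petrov: $26,595 | Halvorsen: $11,335 | Okafor: $8,010

Profit-interest units total 39; metered usage total 9,772.
Composite weights (25% profit-interest units + 75% metered usage): Vance 0.3234; Petrov 0.3917; Halvorsen 0.1669; Okafor 0.1180.
Raw shares: Vance 21,960.72; Petrov 26,594.47; Halvorsen 11,333.68; Okafor 8,011.13.
After rounding ($5): Vance $21,960; Petrov $26,595; Halvorsen $11,335; Okafor $8,010. Sum = $67,900.
Rounded total matches; no reconciliation needed.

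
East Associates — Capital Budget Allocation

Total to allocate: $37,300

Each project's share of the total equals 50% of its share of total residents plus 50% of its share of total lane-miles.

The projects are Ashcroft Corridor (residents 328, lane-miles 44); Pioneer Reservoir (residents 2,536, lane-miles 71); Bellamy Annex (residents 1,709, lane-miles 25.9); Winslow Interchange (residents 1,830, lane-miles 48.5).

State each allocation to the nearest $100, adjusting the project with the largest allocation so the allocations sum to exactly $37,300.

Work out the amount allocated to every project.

Totals — residents 6,403, lane-miles 189.4.
Blended shares (50% residents + 50% lane-miles): Ashcroft Corridor 0.1418; Pioneer Reservoir 0.3855; Bellamy Annex 0.2018; Winslow Interchange 0.2709.
Unrounded shares: Ashcroft Corridor 5,287.99; Pioneer Reservoir 14,377.89; Bellamy Annex 7,528.14; Winslow Interchange 10,105.98.
Rounded to nearest $100: Ashcroft Corridor $5,300; Pioneer Reservoir $14,400; Bellamy Annex $7,500; Winslow Interchange $10,100. Sum = $37,300.
Sum already equals the total — no adjustment.

Ashcroft Corridor: $5,300 | Pioneer Reservoir: $14,400 | Bellamy Annex: $7,500 | Winslow Interchange: $10,100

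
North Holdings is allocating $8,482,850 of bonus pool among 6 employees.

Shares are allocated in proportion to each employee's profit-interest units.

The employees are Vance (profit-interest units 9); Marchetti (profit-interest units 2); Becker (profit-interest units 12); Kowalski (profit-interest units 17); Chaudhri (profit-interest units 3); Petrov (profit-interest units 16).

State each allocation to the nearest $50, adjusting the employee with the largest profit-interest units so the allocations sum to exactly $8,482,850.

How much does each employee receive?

Total profit-interest units = 9 + 2 + 12 + 17 + 3 + 16 = 59.
Proportional shares: Vance 1,293,994.07; Marchetti 287,554.24; Becker 1,725,325.42; Kowalski 2,444,211.02; Chaudhri 431,331.36; Petrov 2,300,433.90.
Rounded to nearest $50: Vance $1,294,000; Marchetti $287,550; Becker $1,725,350; Kowalski $2,444,200; Chaudhri $431,350; Petrov $2,300,450. Sum = $8,482,900.
Difference $8,482,850 − $8,482,900 = −$50 applied to largest profit-interest units (Kowalski): Kowalski becomes $2,444,150.

Vance: $1,294,000; Marchetti: $287,550; Becker: $1,725,350; Kowalski: $2,444,150; Chaudhri: $431,350; Petrov: $2,300,450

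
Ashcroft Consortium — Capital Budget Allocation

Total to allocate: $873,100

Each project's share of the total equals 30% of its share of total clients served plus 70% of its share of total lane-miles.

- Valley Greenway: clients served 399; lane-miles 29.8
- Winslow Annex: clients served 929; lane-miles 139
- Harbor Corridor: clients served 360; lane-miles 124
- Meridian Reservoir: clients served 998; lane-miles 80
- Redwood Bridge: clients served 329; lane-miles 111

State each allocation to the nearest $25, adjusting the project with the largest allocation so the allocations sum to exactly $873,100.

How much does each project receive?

Clients served total 3,015; lane-miles total 483.8.
Composite weights (30% clients served + 70% lane-miles): Valley Greenway 0.0828; Winslow Annex 0.2936; Harbor Corridor 0.2152; Meridian Reservoir 0.2151; Redwood Bridge 0.1933.
Pro-rata amounts: Valley Greenway 72,308.82; Winslow Annex 256,301.98; Harbor Corridor 187,920.70; Meridian Reservoir 187,763.47; Redwood Bridge 168,805.04.
After rounding ($25): Valley Greenway $72,300; Winslow Annex $256,300; Harbor Corridor $187,925; Meridian Reservoir $187,775; Redwood Bridge $168,800. Sum = $873,100.
Sum already equals the total — no adjustment.

Valley Greenway: $72,300; Winslow Annex: $256,300; Harbor Corridor: $187,925; Meridian Reservoir: $187,775; Redwood Bridge: $168,800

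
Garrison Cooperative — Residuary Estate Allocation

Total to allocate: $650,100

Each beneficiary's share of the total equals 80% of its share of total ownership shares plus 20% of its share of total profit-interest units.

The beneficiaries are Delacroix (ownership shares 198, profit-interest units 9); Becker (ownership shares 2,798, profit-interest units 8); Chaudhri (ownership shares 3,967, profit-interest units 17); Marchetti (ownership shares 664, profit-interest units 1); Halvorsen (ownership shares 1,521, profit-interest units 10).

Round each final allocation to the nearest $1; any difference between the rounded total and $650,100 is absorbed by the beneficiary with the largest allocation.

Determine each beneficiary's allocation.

Delacroix: $37,261; Becker: $182,186; Chaudhri: $274,649; Marchetti: $40,639; Halvorsen: $115,365

Ownership shares total 9,148; profit-interest units total 45.
Composite weights (80% ownership shares + 20% profit-interest units): Delacroix 0.0573; Becker 0.2802; Chaudhri 0.4225; Marchetti 0.0625; Halvorsen 0.1775.
Raw shares: Delacroix 37,260.65; Becker 182,185.92; Chaudhri 274,649.64; Marchetti 40,638.91; Halvorsen 115,364.88.
Rounded to nearest $1: Delacroix $37,261; Becker $182,186; Chaudhri $274,650; Marchetti $40,639; Halvorsen $115,365. Sum = $650,101.
Difference $650,100 − $650,101 = −$1 applied to largest allocation (Chaudhri): Chaudhri becomes $274,649.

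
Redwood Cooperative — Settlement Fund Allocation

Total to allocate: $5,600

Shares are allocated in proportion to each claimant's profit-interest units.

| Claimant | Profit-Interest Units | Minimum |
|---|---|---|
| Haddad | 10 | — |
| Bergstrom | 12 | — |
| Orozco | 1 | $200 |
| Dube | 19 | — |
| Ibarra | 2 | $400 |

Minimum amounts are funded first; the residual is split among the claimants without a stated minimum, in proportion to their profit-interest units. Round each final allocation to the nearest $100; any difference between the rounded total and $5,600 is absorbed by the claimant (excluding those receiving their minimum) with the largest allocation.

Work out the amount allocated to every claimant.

Haddad: $1,200 · Bergstrom: $1,500 · Orozco: $200 · Dube: $2,300 · Ibarra: $400

Fund the minimums — Orozco $200; Ibarra $400. Balance $5,000.
Balance split over remaining profit-interest units 41: Haddad 1,219.51 → $1,200; Bergstrom 1,463.41 → $1,500; Dube 2,317.07 → $2,300.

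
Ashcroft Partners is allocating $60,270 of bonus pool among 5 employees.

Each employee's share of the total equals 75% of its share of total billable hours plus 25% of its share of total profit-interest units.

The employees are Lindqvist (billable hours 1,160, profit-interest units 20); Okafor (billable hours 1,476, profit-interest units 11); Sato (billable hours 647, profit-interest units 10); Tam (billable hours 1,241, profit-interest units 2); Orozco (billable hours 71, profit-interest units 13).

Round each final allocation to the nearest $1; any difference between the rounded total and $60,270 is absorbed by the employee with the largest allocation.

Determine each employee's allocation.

Totals — billable hours 4,595, profit-interest units 56.
Combined weights (75% billable hours + 25% profit-interest units): Lindqvist 0.2786; Okafor 0.2900; Sato 0.1502; Tam 0.2115; Orozco 0.0696.
Unrounded shares: Lindqvist 16,792.54; Okafor 17,479.58; Sato 9,055.37; Tam 12,746.24; Orozco 4,196.26.
After rounding ($1): Lindqvist $16,793; Okafor $17,480; Sato $9,055; Tam $12,746; Orozco $4,196. Sum = $60,270.
No rounding difference to absorb.

Lindqvist: $16,793; Okafor: $17,480; Sato: $9,055; Tam: $12,746; Orozco: $4,196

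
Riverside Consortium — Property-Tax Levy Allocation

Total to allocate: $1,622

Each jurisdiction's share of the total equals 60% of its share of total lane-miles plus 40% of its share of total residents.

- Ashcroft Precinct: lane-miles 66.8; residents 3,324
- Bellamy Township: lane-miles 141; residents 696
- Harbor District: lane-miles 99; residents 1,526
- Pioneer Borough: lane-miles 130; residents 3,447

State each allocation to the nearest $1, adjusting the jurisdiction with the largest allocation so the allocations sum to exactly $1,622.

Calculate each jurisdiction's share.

Totals — lane-miles 436.8, residents 8,993.
Combined weights (60% lane-miles + 40% residents): Ashcroft Precinct 0.2396; Bellamy Township 0.2246; Harbor District 0.2039; Pioneer Borough 0.3319.
Pro-rata amounts: Ashcroft Precinct 388.64; Bellamy Township 364.36; Harbor District 330.67; Pioneer Borough 538.33.
After rounding ($1): Ashcroft Precinct $389; Bellamy Township $364; Harbor District $331; Pioneer Borough $538. Sum = $1,622.
Sum already equals the total — no adjustment.

Ashcroft Precinct: $389; Bellamy Township: $364; Harbor District: $331; Pioneer Borough: $538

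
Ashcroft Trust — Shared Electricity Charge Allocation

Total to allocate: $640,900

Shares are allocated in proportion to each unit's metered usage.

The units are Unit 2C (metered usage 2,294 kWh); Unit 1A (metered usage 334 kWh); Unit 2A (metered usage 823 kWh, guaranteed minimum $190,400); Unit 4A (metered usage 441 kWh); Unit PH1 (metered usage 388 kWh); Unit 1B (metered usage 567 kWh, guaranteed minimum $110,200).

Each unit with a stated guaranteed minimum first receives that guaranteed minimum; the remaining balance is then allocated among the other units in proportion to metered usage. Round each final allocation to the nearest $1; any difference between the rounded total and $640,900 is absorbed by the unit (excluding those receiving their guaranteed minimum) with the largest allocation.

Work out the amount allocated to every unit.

Unit 2C: $225,817 · Unit 1A: $32,878 · Unit 2A: $190,400 · Unit 4A: $43,411 · Unit PH1: $38,194 · Unit 1B: $110,200

Minimums first: Unit 2A $190,400; Unit 1B $110,200. Remaining pool $340,300.
Remaining pool split over remaining metered usage 3,457: Unit 2C 225,816.66 → $225,817; Unit 1A 32,878.28 → $32,878; Unit 4A 43,411.14 → $43,411; Unit PH1 38,193.93 → $38,194.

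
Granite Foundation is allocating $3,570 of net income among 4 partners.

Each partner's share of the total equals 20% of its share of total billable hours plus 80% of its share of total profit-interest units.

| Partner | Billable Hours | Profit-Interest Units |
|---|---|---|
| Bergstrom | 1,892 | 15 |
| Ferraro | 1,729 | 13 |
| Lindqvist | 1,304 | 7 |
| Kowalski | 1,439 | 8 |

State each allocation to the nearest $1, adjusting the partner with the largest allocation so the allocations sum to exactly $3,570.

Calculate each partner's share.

Bergstrom: $1,209; Ferraro: $1,057; Lindqvist: $611; Kowalski: $693

Totals — billable hours 6,364, profit-interest units 43.
Blended shares (20% billable hours + 80% profit-interest units): Bergstrom 0.3385; Ferraro 0.2962; Lindqvist 0.1712; Kowalski 0.1941.
Unrounded shares: Bergstrom 1,208.55; Ferraro 1,057.42; Lindqvist 611.23; Kowalski 692.80.
Rounded to nearest $1: Bergstrom $1,209; Ferraro $1,057; Lindqvist $611; Kowalski $693. Sum = $3,570.
Rounded total matches; no reconciliation needed.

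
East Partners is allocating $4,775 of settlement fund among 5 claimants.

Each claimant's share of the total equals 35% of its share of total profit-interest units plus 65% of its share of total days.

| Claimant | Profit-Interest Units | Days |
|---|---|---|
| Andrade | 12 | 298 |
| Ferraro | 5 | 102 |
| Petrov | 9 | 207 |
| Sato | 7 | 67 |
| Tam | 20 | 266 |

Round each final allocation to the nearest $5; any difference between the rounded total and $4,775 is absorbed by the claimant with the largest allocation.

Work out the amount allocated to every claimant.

Andrade: $1,360 · Ferraro: $495 · Petrov: $965 · Sato: $440 · Tam: $1,515

Profit-interest units total 53; days total 940.
Combined weights (35% profit-interest units + 65% days): Andrade 0.2853; Ferraro 0.1036; Petrov 0.2026; Sato 0.0926; Tam 0.3160.
Pro-rata amounts: Andrade 1,362.35; Ferraro 494.45; Petrov 967.28; Sato 441.96; Tam 1,508.96.
At nearest $5: Andrade $1,360; Ferraro $495; Petrov $965; Sato $440; Tam $1,510. Sum = $4,770.
Difference $4,775 − $4,770 = +$5 applied to largest allocation (Tam): Tam becomes $1,515.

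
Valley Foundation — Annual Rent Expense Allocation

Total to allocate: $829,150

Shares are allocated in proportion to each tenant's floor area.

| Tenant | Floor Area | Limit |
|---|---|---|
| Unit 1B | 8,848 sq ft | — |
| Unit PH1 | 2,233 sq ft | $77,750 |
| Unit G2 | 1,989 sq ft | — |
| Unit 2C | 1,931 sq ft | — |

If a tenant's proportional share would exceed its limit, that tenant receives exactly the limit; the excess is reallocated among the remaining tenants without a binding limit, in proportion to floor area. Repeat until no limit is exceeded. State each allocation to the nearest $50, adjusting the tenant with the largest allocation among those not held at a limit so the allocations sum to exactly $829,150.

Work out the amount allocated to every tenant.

Unit 1B: $520,700 · Unit PH1: $77,750 · Unit G2: $117,050 · Unit 2C: $113,650

Total floor area = 15,001.
Proportional shares (ignoring caps): Unit 1B 489,055.34; Unit PH1 123,424.57; Unit G2 109,937.96; Unit 2C 106,732.13.
Held at cap: Unit PH1 ($77,750); balance $751,400 reallocated over remaining floor area 12,768.
Redistributed shares: Unit 1B 520,707.02 → $520,700; Unit G2 117,053.15 → $117,050; Unit 2C 113,639.83 → $113,650.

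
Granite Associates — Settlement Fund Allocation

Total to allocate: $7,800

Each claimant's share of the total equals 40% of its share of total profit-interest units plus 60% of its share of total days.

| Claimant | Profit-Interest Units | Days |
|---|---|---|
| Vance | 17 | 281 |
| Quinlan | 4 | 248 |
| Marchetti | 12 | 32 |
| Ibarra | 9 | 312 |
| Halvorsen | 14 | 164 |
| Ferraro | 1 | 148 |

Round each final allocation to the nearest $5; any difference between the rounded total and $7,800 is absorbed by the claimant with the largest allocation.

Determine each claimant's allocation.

Totals — profit-interest units 57, days 1,185.
Blended shares (40% profit-interest units + 60% days): Vance 0.2616; Quinlan 0.1536; Marchetti 0.1004; Ibarra 0.2211; Halvorsen 0.1813; Ferraro 0.0820.
Unrounded shares: Vance 2,040.30; Quinlan 1,198.39; Marchetti 783.22; Ibarra 1,724.83; Halvorsen 1,414.01; Ferraro 639.24.
At nearest $5: Vance $2,040; Quinlan $1,200; Marchetti $785; Ibarra $1,725; Halvorsen $1,415; Ferraro $640. Sum = $7,805.
Difference $7,800 − $7,805 = −$5 applied to largest allocation (Vance): Vance becomes $2,035.

Vance: $2,035; Quinlan: $1,200; Marchetti: $785; Ibarra: $1,725; Halvorsen: $1,415; Ferraro: $640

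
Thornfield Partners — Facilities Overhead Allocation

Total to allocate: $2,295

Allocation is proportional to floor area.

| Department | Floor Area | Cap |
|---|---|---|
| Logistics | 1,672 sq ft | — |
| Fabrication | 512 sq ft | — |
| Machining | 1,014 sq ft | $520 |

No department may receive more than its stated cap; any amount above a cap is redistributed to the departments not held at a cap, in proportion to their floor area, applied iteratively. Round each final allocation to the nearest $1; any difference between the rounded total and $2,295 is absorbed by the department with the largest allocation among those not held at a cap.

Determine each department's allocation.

Logistics: $1,359; Fabrication: $416; Machining: $520

Floor area total: 3,198.
Unconstrained shares: Logistics 1,199.89; Fabrication 367.43; Machining 727.68.
Cap binds for Machining ($520); remaining pool $1,775 reallocated over remaining floor area 2,184.
Redistributed shares: Logistics 1,358.88 → $1,359; Fabrication 416.12 → $416.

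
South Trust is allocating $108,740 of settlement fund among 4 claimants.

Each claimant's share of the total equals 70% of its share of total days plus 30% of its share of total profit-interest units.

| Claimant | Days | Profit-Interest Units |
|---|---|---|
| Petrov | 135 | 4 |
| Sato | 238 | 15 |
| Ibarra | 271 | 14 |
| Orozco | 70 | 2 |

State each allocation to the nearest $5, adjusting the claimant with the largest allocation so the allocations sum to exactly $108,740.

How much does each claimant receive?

Petrov: $18,120 · Sato: $39,355 · Ibarra: $41,940 · Orozco: $9,325

Totals — days 714, profit-interest units 35.
Blended shares (70% days + 30% profit-interest units): Petrov 0.1666; Sato 0.3619; Ibarra 0.3857; Orozco 0.0858.
Raw shares: Petrov 18,120.29; Sato 39,353.52; Ibarra 41,939.53; Orozco 9,326.66.
At nearest $5: Petrov $18,120; Sato $39,355; Ibarra $41,940; Orozco $9,325. Sum = $108,740.
Sum already equals the total — no adjustment.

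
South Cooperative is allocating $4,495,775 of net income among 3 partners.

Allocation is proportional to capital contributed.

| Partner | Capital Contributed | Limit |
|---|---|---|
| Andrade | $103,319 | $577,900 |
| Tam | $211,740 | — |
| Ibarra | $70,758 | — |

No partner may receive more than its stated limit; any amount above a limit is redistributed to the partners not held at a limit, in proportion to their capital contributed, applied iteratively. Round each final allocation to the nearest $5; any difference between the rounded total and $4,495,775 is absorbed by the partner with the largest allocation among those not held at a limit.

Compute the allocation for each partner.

Andrade: $577,900 · Tam: $2,936,555 · Ibarra: $981,320

Capital contributed total: 385,817.
Proportional shares (ignoring caps): Andrade 1,203,936.00; Tam 2,467,323.62; Ibarra 824,515.37.
Held at cap: Andrade ($577,900); residual $3,917,875 reallocated over remaining capital contributed 282,498.
Redistributed shares: Tam 2,936,554.78 → $2,936,555; Ibarra 981,320.22 → $981,320.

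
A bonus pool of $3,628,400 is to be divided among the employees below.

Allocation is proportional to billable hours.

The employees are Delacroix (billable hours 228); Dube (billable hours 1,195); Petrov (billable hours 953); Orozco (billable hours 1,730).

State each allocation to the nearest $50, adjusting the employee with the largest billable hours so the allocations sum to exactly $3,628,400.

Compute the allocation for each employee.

Billable hours total: 228 + 1,195 + 953 + 1,730 = 4,106.
Pro-rata amounts: Delacroix 201,479.59; Dube 1,056,000.49; Petrov 842,149.34; Orozco 1,528,770.58.
Rounded to nearest $50: Delacroix $201,500; Dube $1,056,000; Petrov $842,150; Orozco $1,528,750. Sum = $3,628,400.
Sum already equals the total — no adjustment.

Delacroix: $201,500 · Dube: $1,056,000 · Petrov: $842,150 · Orozco: $1,528,750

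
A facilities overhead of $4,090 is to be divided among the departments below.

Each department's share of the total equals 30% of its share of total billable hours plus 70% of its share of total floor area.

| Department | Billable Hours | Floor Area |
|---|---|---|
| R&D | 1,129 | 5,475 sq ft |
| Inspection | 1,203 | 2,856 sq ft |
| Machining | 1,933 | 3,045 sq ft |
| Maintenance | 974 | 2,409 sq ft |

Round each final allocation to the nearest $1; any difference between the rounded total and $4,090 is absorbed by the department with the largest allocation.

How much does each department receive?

Totals — billable hours 5,239, floor area 13,785.
Blended shares (30% billable hours + 70% floor area): R&D 0.3427; Inspection 0.2139; Machining 0.2653; Maintenance 0.1781.
Pro-rata amounts: R&D 1,401.52; Inspection 874.91; Machining 1,085.13; Maintenance 728.44.
At nearest $1: R&D $1,402; Inspection $875; Machining $1,085; Maintenance $728. Sum = $4,090.
Sum already equals the total — no adjustment.

R&D: $1,402 · Inspection: $875 · Machining: $1,085 · Maintenance: $728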